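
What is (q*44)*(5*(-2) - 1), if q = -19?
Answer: 9196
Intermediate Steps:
(q*44)*(5*(-2) - 1) = (-19*44)*(5*(-2) - 1) = -836*(-10 - 1) = -836*(-11) = 9196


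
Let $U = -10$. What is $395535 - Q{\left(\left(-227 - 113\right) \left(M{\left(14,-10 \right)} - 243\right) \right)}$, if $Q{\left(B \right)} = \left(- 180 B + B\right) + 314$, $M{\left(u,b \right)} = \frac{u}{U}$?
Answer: $15269405$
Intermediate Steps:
$M{\left(u,b \right)} = - \frac{u}{10}$ ($M{\left(u,b \right)} = \frac{u}{-10} = u \left(- \frac{1}{10}\right) = - \frac{u}{10}$)
$Q{\left(B \right)} = 314 - 179 B$ ($Q{\left(B \right)} = - 179 B + 314 = 314 - 179 B$)
$395535 - Q{\left(\left(-227 - 113\right) \left(M{\left(14,-10 \right)} - 243\right) \right)} = 395535 - \left(314 - 179 \left(-227 - 113\right) \left(\left(- \frac{1}{10}\right) 14 - 243\right)\right) = 395535 - \left(314 - 179 \left(- 340 \left(- \frac{7}{5} - 243\right)\right)\right) = 395535 - \left(314 - 179 \left(\left(-340\right) \left(- \frac{1222}{5}\right)\right)\right) = 395535 - \left(314 - 14874184\right) = 395535 - -14873870 = 395535 + 14873870 = 15269405$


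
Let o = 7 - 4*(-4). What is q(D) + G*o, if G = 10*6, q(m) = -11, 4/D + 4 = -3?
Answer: 1369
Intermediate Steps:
D = -4/7 (D = 4/(-4 - 3) = 4/(-7) = 4*(-1/7) = -4/7 ≈ -0.57143)
G = 60
o = 23 (o = 7 + 16 = 23)
q(D) + G*o = -11 + 60*23 = -11 + 1380 = 1369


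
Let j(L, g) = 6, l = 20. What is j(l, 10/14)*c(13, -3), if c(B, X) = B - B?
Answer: 0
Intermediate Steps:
c(B, X) = 0
j(l, 10/14)*c(13, -3) = 6*0 = 0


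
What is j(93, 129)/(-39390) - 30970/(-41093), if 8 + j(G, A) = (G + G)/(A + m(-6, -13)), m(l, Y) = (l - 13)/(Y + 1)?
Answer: 73539220322/97554987465 ≈ 0.75382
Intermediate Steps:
m(l, Y) = (-13 + l)/(1 + Y)
j(G, A) = -8 + 2*G/(19/12 + A) (j(G, A) = -8 + (G + G)/(A + (-13 - 6)/(1 - 13)) = -8 + (2*G)/(A - 19/(-12)) = -8 + (2*G)/(A - 1/12*(-19)) = -8 + (2*G)/(A + 19/12) = -8 + (2*G)/(19/12 + A) = -8 + 2*G/(19/12 + A))
j(93, 129)/(-39390) - 30970/(-41093) = (8*(-19 - 12*129 + 3*93)/(19 + 12*129))/(-39390) - 30970/(-41093) = (8*(-19 - 1548 + 279)/(19 + 1548))*(-1/39390) - 30970*(-1/41093) = (8*(-1288)/1567)*(-1/39390) + 30970/41093 = (8*(1/1567)*(-1288))*(-1/39390) + 30970/41093 = -10304/1567*(-1/39390) + 30970/41093 = 5152/30862065 + 30970/41093 = 73539220322/97554987465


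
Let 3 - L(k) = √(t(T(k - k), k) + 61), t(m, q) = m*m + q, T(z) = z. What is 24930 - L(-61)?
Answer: 24927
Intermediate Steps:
t(m, q) = q + m² (t(m, q) = m² + q = q + m²)
L(k) = 3 - √(61 + k) (L(k) = 3 - √((k + (k - k)²) + 61) = 3 - √((k + 0²) + 61) = 3 - √((k + 0) + 61) = 3 - √(k + 61) = 3 - √(61 + k))
24930 - L(-61) = 24930 - (3 - √(61 - 61)) = 24930 - (3 - √0) = 24930 - (3 - 1*0) = 24930 - (3 + 0) = 24930 - 1*3 = 24930 - 3 = 24927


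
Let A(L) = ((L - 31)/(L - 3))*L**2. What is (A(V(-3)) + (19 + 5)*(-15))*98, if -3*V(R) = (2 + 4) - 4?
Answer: -3455480/99 ≈ -34904.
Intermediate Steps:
V(R) = -2/3 (V(R) = -((2 + 4) - 4)/3 = -(6 - 4)/3 = -1/3*2 = -2/3)
A(L) = L**2*(-31 + L)/(-3 + L) (A(L) = ((-31 + L)/(-3 + L))*L**2 = L**2*(-31 + L)/(-3 + L))
(A(V(-3)) + (19 + 5)*(-15))*98 = ((-2/3)**2*(-31 - 2/3)/(-3 - 2/3) + (19 + 5)*(-15))*98 = ((4/9)*(-95/3)/(-11/3) + 24*(-15))*98 = ((4/9)*(-3/11)*(-95/3) - 360)*98 = (380/99 - 360)*98 = -35260/99*98 = -3455480/99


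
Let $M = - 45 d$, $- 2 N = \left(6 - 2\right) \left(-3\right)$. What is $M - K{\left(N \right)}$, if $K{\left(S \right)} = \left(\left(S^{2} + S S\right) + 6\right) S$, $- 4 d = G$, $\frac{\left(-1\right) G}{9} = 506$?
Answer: $- \frac{103401}{2} \approx -51701.0$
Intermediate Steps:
$N = 6$ ($N = - \frac{\left(6 - 2\right) \left(-3\right)}{2} = - \frac{4 \left(-3\right)}{2} = \left(- \frac{1}{2}\right) \left(-12\right) = 6$)
$G = -4554$ ($G = \left(-9\right) 506 = -4554$)
$d = \frac{2277}{2}$ ($d = \left(- \frac{1}{4}\right) \left(-4554\right) = \frac{2277}{2} \approx 1138.5$)
$M = - \frac{102465}{2}$ ($M = \left(-45\right) \frac{2277}{2} = - \frac{102465}{2} \approx -51233.0$)
$K{\left(S \right)} = S \left(6 + 2 S^{2}\right)$ ($K{\left(S \right)} = \left(\left(S^{2} + S^{2}\right) + 6\right) S = \left(2 S^{2} + 6\right) S = \left(6 + 2 S^{2}\right) S = S \left(6 + 2 S^{2}\right)$)
$M - K{\left(N \right)} = - \frac{102465}{2} - 2 \cdot 6 \left(3 + 6^{2}\right) = - \frac{102465}{2} - 2 \cdot 6 \left(3 + 36\right) = - \frac{102465}{2} - 2 \cdot 6 \cdot 39 = - \frac{102465}{2} - 468 = - \frac{103401}{2}$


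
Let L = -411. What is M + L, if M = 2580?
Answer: 2169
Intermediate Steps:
M + L = 2580 - 411 = 2169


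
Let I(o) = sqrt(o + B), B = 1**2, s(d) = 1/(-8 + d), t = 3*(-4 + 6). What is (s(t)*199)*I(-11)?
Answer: -199*I*sqrt(10)/2 ≈ -314.65*I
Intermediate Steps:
t = 6 (t = 3*2 = 6)
B = 1
I(o) = sqrt(1 + o) (I(o) = sqrt(o + 1) = sqrt(1 + o))
(s(t)*199)*I(-11) = (199/(-8 + 6))*sqrt(1 - 11) = (199/(-2))*sqrt(-10) = (-1/2*199)*(I*sqrt(10)) = -199*I*sqrt(10)/2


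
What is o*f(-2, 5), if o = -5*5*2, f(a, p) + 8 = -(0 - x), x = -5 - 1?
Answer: 700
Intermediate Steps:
x = -6
f(a, p) = -14 (f(a, p) = -8 - (0 - 1*(-6)) = -8 - (0 + 6) = -8 - 1*6 = -8 - 6 = -14)
o = -50 (o = -25*2 = -50)
o*f(-2, 5) = -50*(-14) = 700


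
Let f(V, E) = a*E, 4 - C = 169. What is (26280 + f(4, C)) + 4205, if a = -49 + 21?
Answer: 35105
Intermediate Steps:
C = -165 (C = 4 - 1*169 = 4 - 169 = -165)
a = -28
f(V, E) = -28*E
(26280 + f(4, C)) + 4205 = (26280 - 28*(-165)) + 4205 = (26280 + 4620) + 4205 = 30900 + 4205 = 35105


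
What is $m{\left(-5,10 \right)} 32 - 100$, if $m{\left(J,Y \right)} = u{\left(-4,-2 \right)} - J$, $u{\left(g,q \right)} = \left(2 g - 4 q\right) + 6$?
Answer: $252$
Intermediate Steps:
$u{\left(g,q \right)} = 6 - 4 q + 2 g$ ($u{\left(g,q \right)} = \left(- 4 q + 2 g\right) + 6 = 6 - 4 q + 2 g$)
$m{\left(J,Y \right)} = 6 - J$ ($m{\left(J,Y \right)} = \left(6 - -8 + 2 \left(-4\right)\right) - J = \left(6 + 8 - 8\right) - J = 6 - J$)
$m{\left(-5,10 \right)} 32 - 100 = \left(6 - -5\right) 32 - 100 = \left(6 + 5\right) 32 - 100 = 11 \cdot 32 - 100 = 352 - 100 = 252$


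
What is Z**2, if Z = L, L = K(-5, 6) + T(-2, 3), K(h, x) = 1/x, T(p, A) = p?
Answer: 121/36 ≈ 3.3611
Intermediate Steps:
L = -11/6 (L = 1/6 - 2 = -11/6 ≈ -1.8333)
Z = -11/6 ≈ -1.8333
Z**2 = (-11/6)**2 = 121/36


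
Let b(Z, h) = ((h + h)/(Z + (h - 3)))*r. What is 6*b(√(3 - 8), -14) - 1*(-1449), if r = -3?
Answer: 9939/7 - 12*I*√5/7 ≈ 1419.9 - 3.8333*I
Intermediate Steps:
b(Z, h) = -6*h/(-3 + Z + h) (b(Z, h) = ((h + h)/(Z + (h - 3)))*(-3) = ((2*h)/(Z + (-3 + h)))*(-3) = ((2*h)/(-3 + Z + h))*(-3) = (2*h/(-3 + Z + h))*(-3) = -6*h/(-3 + Z + h))
6*b(√(3 - 8), -14) - 1*(-1449) = 6*(-6*(-14)/(-3 + √(3 - 8) - 14)) - 1*(-1449) = 6*(-6*(-14)/(-3 + √(-5) - 14)) + 1449 = 6*(-6*(-14)/(-3 + I*√5 - 14)) + 1449 = 6*(-6*(-14)/(-17 + I*√5)) + 1449 = 6*(84/(-17 + I*√5)) + 1449 = 504/(-17 + I*√5) + 1449 = 1449 + 504/(-17 + I*√5)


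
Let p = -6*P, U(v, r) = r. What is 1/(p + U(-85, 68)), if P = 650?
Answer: -1/3832 ≈ -0.00026096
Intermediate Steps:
p = -3900 (p = -6*650 = -3900)
1/(p + U(-85, 68)) = 1/(-3900 + 68) = 1/(-3832) = -1/3832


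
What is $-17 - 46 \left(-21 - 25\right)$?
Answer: $2099$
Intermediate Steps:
$-17 - 46 \left(-21 - 25\right) = -17 - -2116 = -17 + 2116 = 2099$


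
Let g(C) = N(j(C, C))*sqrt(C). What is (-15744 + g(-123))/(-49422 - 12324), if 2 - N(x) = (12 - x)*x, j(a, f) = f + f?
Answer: 64/251 - 31735*I*sqrt(123)/30873 ≈ 0.25498 - 11.4*I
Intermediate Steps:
j(a, f) = 2*f
N(x) = 2 - x*(12 - x) (N(x) = 2 - (12 - x)*x = 2 - x*(12 - x))
g(C) = sqrt(C)*(2 - 24*C + 4*C**2) (g(C) = (2 + (2*C)**2 - 24*C)*sqrt(C) = (2 + 4*C**2 - 24*C)*sqrt(C) = (2 - 24*C + 4*C**2)*sqrt(C) = sqrt(C)*(2 - 24*C + 4*C**2))
(-15744 + g(-123))/(-49422 - 12324) = (-15744 + sqrt(-123)*(2 - 24*(-123) + 4*(-123)**2))/(-49422 - 12324) = (-15744 + (I*sqrt(123))*(2 + 2952 + 4*15129))/(-61746) = (-15744 + (I*sqrt(123))*(2 + 2952 + 60516))*(-1/61746) = (-15744 + (I*sqrt(123))*63470)*(-1/61746) = (-15744 + 63470*I*sqrt(123))*(-1/61746) = 64/251 - 31735*I*sqrt(123)/30873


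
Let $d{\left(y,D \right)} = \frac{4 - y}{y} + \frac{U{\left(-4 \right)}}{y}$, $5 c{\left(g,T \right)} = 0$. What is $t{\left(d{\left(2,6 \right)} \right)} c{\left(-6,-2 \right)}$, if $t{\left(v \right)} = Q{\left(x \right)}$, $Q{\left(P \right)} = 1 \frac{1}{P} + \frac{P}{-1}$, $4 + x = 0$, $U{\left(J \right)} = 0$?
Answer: $0$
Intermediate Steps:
$x = -4$ ($x = -4 + 0 = -4$)
$c{\left(g,T \right)} = 0$ ($c{\left(g,T \right)} = \frac{1}{5} \cdot 0 = 0$)
$Q{\left(P \right)} = \frac{1}{P} - P$ ($Q{\left(P \right)} = \frac{1}{P} + P \left(-1\right) = \frac{1}{P} - P$)
$d{\left(y,D \right)} = \frac{4 - y}{y}$ ($d{\left(y,D \right)} = \frac{4 - y}{y} + \frac{0}{y} = \frac{4 - y}{y} + 0 = \frac{4 - y}{y}$)
$t{\left(v \right)} = \frac{15}{4}$ ($t{\left(v \right)} = \frac{1}{-4} - -4 = - \frac{1}{4} + 4 = \frac{15}{4}$)
$t{\left(d{\left(2,6 \right)} \right)} c{\left(-6,-2 \right)} = \frac{15}{4} \cdot 0 = 0$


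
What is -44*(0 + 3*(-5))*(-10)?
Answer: -6600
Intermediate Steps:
-44*(0 + 3*(-5))*(-10) = -44*(0 - 15)*(-10) = -44*(-15)*(-10) = 660*(-10) = -6600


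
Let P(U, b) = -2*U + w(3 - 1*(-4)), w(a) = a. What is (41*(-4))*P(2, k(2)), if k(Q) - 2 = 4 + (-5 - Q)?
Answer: -492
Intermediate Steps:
k(Q) = 1 - Q (k(Q) = 2 + (4 + (-5 - Q)) = 2 + (-1 - Q) = 1 - Q)
P(U, b) = 7 - 2*U (P(U, b) = -2*U + (3 - 1*(-4)) = -2*U + (3 + 4) = -2*U + 7 = 7 - 2*U)
(41*(-4))*P(2, k(2)) = (41*(-4))*(7 - 2*2) = -164*(7 - 4) = -164*3 = -492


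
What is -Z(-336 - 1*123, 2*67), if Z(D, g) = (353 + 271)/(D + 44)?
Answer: 624/415 ≈ 1.5036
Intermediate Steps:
Z(D, g) = 624/(44 + D)
-Z(-336 - 1*123, 2*67) = -624/(44 + (-336 - 1*123)) = -624/(44 + (-336 - 123)) = -624/(44 - 459) = -624/(-415) = -624*(-1)/415 = -1*(-624/415) = 624/415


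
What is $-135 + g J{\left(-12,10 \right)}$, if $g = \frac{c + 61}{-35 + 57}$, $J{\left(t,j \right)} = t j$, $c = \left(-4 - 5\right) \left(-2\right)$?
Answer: $- \frac{6225}{11} \approx -565.91$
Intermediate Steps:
$c = 18$ ($c = \left(-9\right) \left(-2\right) = 18$)
$J{\left(t,j \right)} = j t$
$g = \frac{79}{22}$ ($g = \frac{18 + 61}{-35 + 57} = \frac{79}{22} \approx 3.5909$)
$-135 + g J{\left(-12,10 \right)} = -135 + \frac{79 \cdot 10 \left(-12\right)}{22} = -135 + \frac{79}{22} \left(-120\right) = -135 - \frac{4740}{11} = - \frac{6225}{11}$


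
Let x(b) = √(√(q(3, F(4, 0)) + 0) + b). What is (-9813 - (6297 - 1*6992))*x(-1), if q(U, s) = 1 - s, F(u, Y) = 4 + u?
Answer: -9118*√(-1 + I*√7) ≈ -8718.1 - 12615.0*I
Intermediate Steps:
x(b) = √(b + I*√7) (x(b) = √(√((1 - (4 + 4)) + 0) + b) = √(√((1 - 1*8) + 0) + b) = √(√((1 - 8) + 0) + b) = √(√(-7 + 0) + b) = √(√(-7) + b) = √(I*√7 + b) = √(b + I*√7))
(-9813 - (6297 - 1*6992))*x(-1) = (-9813 - (6297 - 1*6992))*√(-1 + I*√7) = (-9813 - (6297 - 6992))*√(-1 + I*√7) = (-9813 - 1*(-695))*√(-1 + I*√7) = (-9813 + 695)*√(-1 + I*√7) = -9118*√(-1 + I*√7)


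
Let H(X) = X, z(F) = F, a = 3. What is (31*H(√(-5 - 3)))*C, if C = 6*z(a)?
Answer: 1116*I*√2 ≈ 1578.3*I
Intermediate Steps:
C = 18 (C = 6*3 = 18)
(31*H(√(-5 - 3)))*C = (31*√(-5 - 3))*18 = (31*√(-8))*18 = (31*(2*I*√2))*18 = (62*I*√2)*18 = 1116*I*√2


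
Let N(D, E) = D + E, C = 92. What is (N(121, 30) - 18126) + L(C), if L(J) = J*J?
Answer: -9511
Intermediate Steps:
L(J) = J²
(N(121, 30) - 18126) + L(C) = ((121 + 30) - 18126) + 92² = (151 - 18126) + 8464 = -17975 + 8464 = -9511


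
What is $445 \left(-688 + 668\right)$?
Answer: $-8900$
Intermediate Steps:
$445 \left(-688 + 668\right) = 445 \left(-20\right) = -8900$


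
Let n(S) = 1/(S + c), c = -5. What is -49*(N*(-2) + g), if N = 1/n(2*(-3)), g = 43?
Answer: -3185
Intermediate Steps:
n(S) = 1/(-5 + S) (n(S) = 1/(S - 5) = 1/(-5 + S))
N = -11 (N = 1/(1/(-5 + 2*(-3))) = 1/(1/(-5 - 6)) = 1/(1/(-11)) = 1/(-1/11) = -11)
-49*(N*(-2) + g) = -49*(-11*(-2) + 43) = -49*(22 + 43) = -49*65 = -3185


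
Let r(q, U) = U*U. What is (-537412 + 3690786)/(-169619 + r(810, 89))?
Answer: -1576687/80849 ≈ -19.502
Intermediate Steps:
r(q, U) = U²
(-537412 + 3690786)/(-169619 + r(810, 89)) = (-537412 + 3690786)/(-169619 + 89²) = 3153374/(-169619 + 7921) = 3153374/(-161698) = 3153374*(-1/161698) = -1576687/80849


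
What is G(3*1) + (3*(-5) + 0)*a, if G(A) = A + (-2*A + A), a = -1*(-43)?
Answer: -645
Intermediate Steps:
a = 43
G(A) = 0 (G(A) = A - A = 0)
G(3*1) + (3*(-5) + 0)*a = 0 + (3*(-5) + 0)*43 = 0 + (-15 + 0)*43 = 0 - 15*43 = 0 - 645 = -645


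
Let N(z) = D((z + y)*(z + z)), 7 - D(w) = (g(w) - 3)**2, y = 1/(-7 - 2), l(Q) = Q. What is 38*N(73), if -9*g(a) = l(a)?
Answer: -350344892492/6561 ≈ -5.3398e+7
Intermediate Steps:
y = -1/9 (y = 1/(-9) = -1/9 ≈ -0.11111)
g(a) = -a/9
D(w) = 7 - (-3 - w/9)**2 (D(w) = 7 - (-w/9 - 3)**2 = 7 - (-3 - w/9)**2)
N(z) = 7 - (27 + 2*z*(-1/9 + z))**2/81 (N(z) = 7 - (27 + (z - 1/9)*(z + z))**2/81 = 7 - (27 + (-1/9 + z)*(2*z))**2/81 = 7 - (27 + 2*z*(-1/9 + z))**2/81)
38*N(73) = 38*(7 - (243 + 2*73*(-1 + 9*73))**2/6561) = 38*(7 - (243 + 2*73*(-1 + 657))**2/6561) = 38*(7 - (243 + 2*73*656)**2/6561) = 38*(7 - (243 + 95776)**2/6561) = 38*(7 - 1/6561*96019**2) = 38*(7 - 1/6561*9219648361) = 38*(7 - 9219648361/6561) = 38*(-9219602434/6561) = -350344892492/6561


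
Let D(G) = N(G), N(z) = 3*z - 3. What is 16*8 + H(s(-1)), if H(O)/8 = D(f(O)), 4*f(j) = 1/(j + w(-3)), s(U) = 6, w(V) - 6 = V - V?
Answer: 209/2 ≈ 104.50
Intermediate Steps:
w(V) = 6 (w(V) = 6 + (V - V) = 6 + 0 = 6)
f(j) = 1/(4*(6 + j)) (f(j) = 1/(4*(j + 6)) = 1/(4*(6 + j)))
N(z) = -3 + 3*z
D(G) = -3 + 3*G
H(O) = -24 + 6/(6 + O) (H(O) = 8*(-3 + 3*(1/(4*(6 + O)))) = 8*(-3 + 3/(4*(6 + O))) = -24 + 6/(6 + O))
16*8 + H(s(-1)) = 16*8 + 6*(-23 - 4*6)/(6 + 6) = 128 + 6*(-23 - 24)/12 = 128 + 6*(1/12)*(-47) = 128 - 47/2 = 209/2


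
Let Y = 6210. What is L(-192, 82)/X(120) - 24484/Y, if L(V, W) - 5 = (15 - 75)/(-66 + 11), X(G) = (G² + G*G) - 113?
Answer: -3862840759/979804485 ≈ -3.9425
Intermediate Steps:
X(G) = -113 + 2*G² (X(G) = (G² + G²) - 113 = 2*G² - 113 = -113 + 2*G²)
L(V, W) = 67/11 (L(V, W) = 5 + (15 - 75)/(-66 + 11) = 5 - 60/(-55) = 5 - 60*(-1/55) = 5 + 12/11 = 67/11)
L(-192, 82)/X(120) - 24484/Y = 67/(11*(-113 + 2*120²)) - 24484/6210 = 67/(11*(-113 + 2*14400)) - 24484*1/6210 = 67/(11*(-113 + 28800)) - 12242/3105 = (67/11)/28687 - 12242/3105 = (67/11)*(1/28687) - 12242/3105 = 67/315557 - 12242/3105 = -3862840759/979804485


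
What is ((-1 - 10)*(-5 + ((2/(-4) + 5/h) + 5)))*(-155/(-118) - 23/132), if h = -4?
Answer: 62111/2832 ≈ 21.932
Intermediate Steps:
((-1 - 10)*(-5 + ((2/(-4) + 5/h) + 5)))*(-155/(-118) - 23/132) = ((-1 - 10)*(-5 + ((2/(-4) + 5/(-4)) + 5)))*(-155/(-118) - 23/132) = (-11*(-5 + ((2*(-¼) + 5*(-¼)) + 5)))*(-155*(-1/118) - 23*1/132) = (-11*(-5 + ((-½ - 5/4) + 5)))*(155/118 - 23/132) = -11*(-5 + (-7/4 + 5))*(8873/7788) = -11*(-5 + 13/4)*(8873/7788) = -11*(-7/4)*(8873/7788) = (77/4)*(8873/7788) = 62111/2832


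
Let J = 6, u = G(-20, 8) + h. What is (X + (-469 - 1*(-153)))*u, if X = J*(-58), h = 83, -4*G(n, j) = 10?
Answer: -53452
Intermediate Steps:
G(n, j) = -5/2 (G(n, j) = -1/4*10 = -5/2)
u = 161/2 (u = -5/2 + 83 = 161/2 ≈ 80.500)
X = -348 (X = 6*(-58) = -348)
(X + (-469 - 1*(-153)))*u = (-348 + (-469 - 1*(-153)))*(161/2) = (-348 + (-469 + 153))*(161/2) = (-348 - 316)*(161/2) = -664*161/2 = -53452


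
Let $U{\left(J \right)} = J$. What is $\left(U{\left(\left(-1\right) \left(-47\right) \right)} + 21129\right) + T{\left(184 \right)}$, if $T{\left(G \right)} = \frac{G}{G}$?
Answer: $21177$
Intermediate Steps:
$T{\left(G \right)} = 1$
$\left(U{\left(\left(-1\right) \left(-47\right) \right)} + 21129\right) + T{\left(184 \right)} = \left(\left(-1\right) \left(-47\right) + 21129\right) + 1 = \left(47 + 21129\right) + 1 = 21176 + 1 = 21177$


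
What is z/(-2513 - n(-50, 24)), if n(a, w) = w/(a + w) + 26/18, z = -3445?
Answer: 403065/294082 ≈ 1.3706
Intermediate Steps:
n(a, w) = 13/9 + w/(a + w) (n(a, w) = w/(a + w) + 26*(1/18) = w/(a + w) + 13/9 = 13/9 + w/(a + w))
z/(-2513 - n(-50, 24)) = -3445/(-2513 - (13*(-50) + 22*24)/(9*(-50 + 24))) = -3445/(-2513 - (-650 + 528)/(9*(-26))) = -3445/(-2513 - (-1)*(-122)/(9*26)) = -3445/(-2513 - 1*61/117) = -3445/(-2513 - 61/117) = -3445/(-294082/117) = -3445*(-117/294082) = 403065/294082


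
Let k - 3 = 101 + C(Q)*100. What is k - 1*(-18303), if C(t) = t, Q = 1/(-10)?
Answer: 18397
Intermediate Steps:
Q = -⅒ ≈ -0.10000
k = 94 (k = 3 + (101 - ⅒*100) = 3 + (101 - 10) = 3 + 91 = 94)
k - 1*(-18303) = 94 - 1*(-18303) = 94 + 18303 = 18397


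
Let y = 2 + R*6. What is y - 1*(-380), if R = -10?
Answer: 322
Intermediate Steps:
y = -58 (y = 2 - 10*6 = 2 - 60 = -58)
y - 1*(-380) = -58 - 1*(-380) = -58 + 380 = 322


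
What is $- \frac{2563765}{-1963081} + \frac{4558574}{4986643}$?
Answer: $\frac{21733430797389}{9789184127083} \approx 2.2201$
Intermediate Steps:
$- \frac{2563765}{-1963081} + \frac{4558574}{4986643} = \left(-2563765\right) \left(- \frac{1}{1963081}\right) + 4558574 \cdot \frac{1}{4986643} = \frac{2563765}{1963081} + \frac{4558574}{4986643} = \frac{21733430797389}{9789184127083}$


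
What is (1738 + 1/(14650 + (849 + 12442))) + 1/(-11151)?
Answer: 541508801368/311570091 ≈ 1738.0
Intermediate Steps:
(1738 + 1/(14650 + (849 + 12442))) + 1/(-11151) = (1738 + 1/(14650 + 13291)) - 1/11151 = (1738 + 1/27941) - 1/11151 = 48561459/27941 - 1/11151 = 541508801368/311570091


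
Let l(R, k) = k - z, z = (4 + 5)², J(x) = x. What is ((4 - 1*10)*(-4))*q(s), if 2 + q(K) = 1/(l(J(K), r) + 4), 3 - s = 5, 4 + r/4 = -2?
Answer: -4872/101 ≈ -48.238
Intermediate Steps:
r = -24 (r = -16 + 4*(-2) = -16 - 8 = -24)
s = -2 (s = 3 - 1*5 = 3 - 5 = -2)
z = 81 (z = 9² = 81)
l(R, k) = -81 + k (l(R, k) = k - 1*81 = k - 81 = -81 + k)
q(K) = -203/101 (q(K) = -2 + 1/((-81 - 24) + 4) = -2 + 1/(-105 + 4) = -2 + 1/(-101) = -2 - 1/101 = -203/101)
((4 - 1*10)*(-4))*q(s) = ((4 - 1*10)*(-4))*(-203/101) = ((4 - 10)*(-4))*(-203/101) = -6*(-4)*(-203/101) = 24*(-203/101) = -4872/101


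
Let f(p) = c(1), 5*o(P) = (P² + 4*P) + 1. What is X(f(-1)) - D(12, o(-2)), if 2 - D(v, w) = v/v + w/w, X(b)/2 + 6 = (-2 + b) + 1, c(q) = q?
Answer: -12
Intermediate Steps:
o(P) = ⅕ + P²/5 + 4*P/5 (o(P) = ((P² + 4*P) + 1)/5 = (1 + P² + 4*P)/5 = ⅕ + P²/5 + 4*P/5)
f(p) = 1
X(b) = -14 + 2*b (X(b) = -12 + 2*((-2 + b) + 1) = -12 + 2*(-1 + b) = -12 + (-2 + 2*b) = -14 + 2*b)
D(v, w) = 0 (D(v, w) = 2 - (v/v + w/w) = 2 - (1 + 1) = 2 - 1*2 = 2 - 2 = 0)
X(f(-1)) - D(12, o(-2)) = (-14 + 2*1) - 1*0 = (-14 + 2) + 0 = -12 + 0 = -12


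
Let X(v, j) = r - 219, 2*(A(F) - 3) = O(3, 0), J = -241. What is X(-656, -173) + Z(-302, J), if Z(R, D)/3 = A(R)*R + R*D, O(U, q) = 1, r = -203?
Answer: 214753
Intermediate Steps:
A(F) = 7/2 (A(F) = 3 + (½)*1 = 3 + ½ = 7/2)
Z(R, D) = 21*R/2 + 3*D*R (Z(R, D) = 3*(7*R/2 + R*D) = 3*(7*R/2 + D*R) = 21*R/2 + 3*D*R)
X(v, j) = -422 (X(v, j) = -203 - 219 = -422)
X(-656, -173) + Z(-302, J) = -422 + (3/2)*(-302)*(7 + 2*(-241)) = -422 + (3/2)*(-302)*(7 - 482) = -422 + (3/2)*(-302)*(-475) = -422 + 215175 = 214753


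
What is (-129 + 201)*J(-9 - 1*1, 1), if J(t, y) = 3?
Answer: 216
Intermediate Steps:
(-129 + 201)*J(-9 - 1*1, 1) = (-129 + 201)*3 = 72*3 = 216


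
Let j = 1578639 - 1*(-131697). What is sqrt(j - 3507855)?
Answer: I*sqrt(1797519) ≈ 1340.7*I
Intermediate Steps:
j = 1710336 (j = 1578639 + 131697 = 1710336)
sqrt(j - 3507855) = sqrt(1710336 - 3507855) = sqrt(-1797519) = I*sqrt(1797519)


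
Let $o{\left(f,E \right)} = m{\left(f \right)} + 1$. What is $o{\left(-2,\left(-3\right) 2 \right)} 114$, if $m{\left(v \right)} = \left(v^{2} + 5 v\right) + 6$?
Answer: $114$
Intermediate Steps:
$m{\left(v \right)} = 6 + v^{2} + 5 v$
$o{\left(f,E \right)} = 7 + f^{2} + 5 f$ ($o{\left(f,E \right)} = \left(6 + f^{2} + 5 f\right) + 1 = 7 + f^{2} + 5 f$)
$o{\left(-2,\left(-3\right) 2 \right)} 114 = \left(7 + \left(-2\right)^{2} + 5 \left(-2\right)\right) 114 = \left(7 + 4 - 10\right) 114 = 1 \cdot 114 = 114$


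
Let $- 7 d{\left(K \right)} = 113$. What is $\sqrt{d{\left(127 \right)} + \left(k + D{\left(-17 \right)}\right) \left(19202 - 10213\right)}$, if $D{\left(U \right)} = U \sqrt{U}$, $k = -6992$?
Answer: $\frac{\sqrt{-3079704103 - 7487837 i \sqrt{17}}}{7} \approx 39.737 - 7928.0 i$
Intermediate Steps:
$d{\left(K \right)} = - \frac{113}{7}$ ($d{\left(K \right)} = \left(- \frac{1}{7}\right) 113 = - \frac{113}{7}$)
$D{\left(U \right)} = U^{\frac{3}{2}}$
$\sqrt{d{\left(127 \right)} + \left(k + D{\left(-17 \right)}\right) \left(19202 - 10213\right)} = \sqrt{- \frac{113}{7} + \left(-6992 + \left(-17\right)^{\frac{3}{2}}\right) \left(19202 - 10213\right)} = \sqrt{- \frac{113}{7} + \left(-6992 - 17 i \sqrt{17}\right) 8989} = \sqrt{- \frac{113}{7} - \left(62851088 + 152813 i \sqrt{17}\right)} = \sqrt{- \frac{439957729}{7} - 152813 i \sqrt{17}}$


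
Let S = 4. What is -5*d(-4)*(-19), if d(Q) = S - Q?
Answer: 760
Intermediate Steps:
d(Q) = 4 - Q
-5*d(-4)*(-19) = -5*(4 - 1*(-4))*(-19) = -5*(4 + 4)*(-19) = -5*8*(-19) = -40*(-19) = 760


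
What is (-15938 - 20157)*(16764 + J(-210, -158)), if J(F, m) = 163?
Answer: -610980065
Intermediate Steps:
(-15938 - 20157)*(16764 + J(-210, -158)) = (-15938 - 20157)*(16764 + 163) = -36095*16927 = -610980065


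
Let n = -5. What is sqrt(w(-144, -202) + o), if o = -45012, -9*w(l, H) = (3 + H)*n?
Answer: I*sqrt(406103)/3 ≈ 212.42*I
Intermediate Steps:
w(l, H) = 5/3 + 5*H/9 (w(l, H) = -(3 + H)*(-5)/9 = -(-15 - 5*H)/9 = 5/3 + 5*H/9)
sqrt(w(-144, -202) + o) = sqrt((5/3 + (5/9)*(-202)) - 45012) = sqrt((5/3 - 1010/9) - 45012) = sqrt(-995/9 - 45012) = sqrt(-406103/9) = I*sqrt(406103)/3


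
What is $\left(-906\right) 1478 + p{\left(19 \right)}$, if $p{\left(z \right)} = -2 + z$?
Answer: $-1339051$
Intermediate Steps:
$\left(-906\right) 1478 + p{\left(19 \right)} = \left(-906\right) 1478 + \left(-2 + 19\right) = -1339068 + 17 = -1339051$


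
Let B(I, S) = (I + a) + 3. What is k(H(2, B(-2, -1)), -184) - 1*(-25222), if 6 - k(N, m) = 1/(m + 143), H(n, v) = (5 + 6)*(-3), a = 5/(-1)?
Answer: 1034349/41 ≈ 25228.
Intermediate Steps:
a = -5 (a = 5*(-1) = -5)
B(I, S) = -2 + I (B(I, S) = (I - 5) + 3 = (-5 + I) + 3 = -2 + I)
H(n, v) = -33 (H(n, v) = 11*(-3) = -33)
k(N, m) = 6 - 1/(143 + m) (k(N, m) = 6 - 1/(m + 143) = 6 - 1/(143 + m))
k(H(2, B(-2, -1)), -184) - 1*(-25222) = (857 + 6*(-184))/(143 - 184) - 1*(-25222) = (857 - 1104)/(-41) + 25222 = -1/41*(-247) + 25222 = 247/41 + 25222 = 1034349/41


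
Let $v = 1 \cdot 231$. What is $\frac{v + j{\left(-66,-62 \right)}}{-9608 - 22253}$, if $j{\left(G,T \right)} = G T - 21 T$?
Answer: $- \frac{5625}{31861} \approx -0.17655$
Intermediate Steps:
$j{\left(G,T \right)} = - 21 T + G T$
$v = 231$
$\frac{v + j{\left(-66,-62 \right)}}{-9608 - 22253} = \frac{231 - 62 \left(-21 - 66\right)}{-9608 - 22253} = \frac{231 - -5394}{-31861} = \left(231 + 5394\right) \left(- \frac{1}{31861}\right) = 5625 \left(- \frac{1}{31861}\right) = - \frac{5625}{31861}$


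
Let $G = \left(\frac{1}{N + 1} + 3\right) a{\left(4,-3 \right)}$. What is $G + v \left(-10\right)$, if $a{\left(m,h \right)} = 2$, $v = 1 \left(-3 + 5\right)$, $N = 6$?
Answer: $- \frac{96}{7} \approx -13.714$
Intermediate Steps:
$v = 2$ ($v = 1 \cdot 2 = 2$)
$G = \frac{44}{7}$ ($G = \left(\frac{1}{6 + 1} + 3\right) 2 = \left(\frac{1}{7} + 3\right) 2 = \frac{22}{7} \cdot 2 = \frac{44}{7} \approx 6.2857$)
$G + v \left(-10\right) = \frac{44}{7} + 2 \left(-10\right) = \frac{44}{7} - 20 = - \frac{96}{7}$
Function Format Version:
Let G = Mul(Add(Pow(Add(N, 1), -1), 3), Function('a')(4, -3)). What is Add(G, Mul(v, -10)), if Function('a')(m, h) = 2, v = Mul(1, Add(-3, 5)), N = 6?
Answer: Rational(-96, 7) ≈ -13.714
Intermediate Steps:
v = 2 (v = Mul(1, 2) = 2)
G = Rational(44, 7) (G = Mul(Add(Pow(Add(6, 1), -1), 3), 2) = Mul(Add(Pow(7, -1), 3), 2) = Mul(Add(Rational(1, 7), 3), 2) = Mul(Rational(22, 7), 2) = Rational(44, 7) ≈ 6.2857)
Add(G, Mul(v, -10)) = Add(Rational(44, 7), Mul(2, -10)) = Add(Rational(44, 7), -20) = Rational(-96, 7)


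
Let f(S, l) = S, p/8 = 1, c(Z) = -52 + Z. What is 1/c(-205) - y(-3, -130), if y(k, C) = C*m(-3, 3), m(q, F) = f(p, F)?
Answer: 267279/257 ≈ 1040.0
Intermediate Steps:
p = 8 (p = 8*1 = 8)
m(q, F) = 8
y(k, C) = 8*C (y(k, C) = C*8 = 8*C)
1/c(-205) - y(-3, -130) = 1/(-52 - 205) - 8*(-130) = 1/(-257) - 1*(-1040) = -1/257 + 1040 = 267279/257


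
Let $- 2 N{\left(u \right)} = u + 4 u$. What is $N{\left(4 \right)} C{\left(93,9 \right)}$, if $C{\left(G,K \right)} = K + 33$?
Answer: $-420$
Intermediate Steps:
$C{\left(G,K \right)} = 33 + K$
$N{\left(u \right)} = - \frac{5 u}{2}$ ($N{\left(u \right)} = - \frac{u + 4 u}{2} = - \frac{5 u}{2}$)
$N{\left(4 \right)} C{\left(93,9 \right)} = \left(- \frac{5}{2}\right) 4 \left(33 + 9\right) = \left(-10\right) 42 = -420$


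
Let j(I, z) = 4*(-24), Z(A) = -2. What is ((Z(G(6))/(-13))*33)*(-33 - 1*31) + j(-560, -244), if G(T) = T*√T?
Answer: -5472/13 ≈ -420.92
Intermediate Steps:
G(T) = T^(3/2)
j(I, z) = -96
((Z(G(6))/(-13))*33)*(-33 - 1*31) + j(-560, -244) = (-2/(-13)*33)*(-33 - 1*31) - 96 = (-2*(-1/13)*33)*(-33 - 31) - 96 = ((2/13)*33)*(-64) - 96 = (66/13)*(-64) - 96 = -4224/13 - 96 = -5472/13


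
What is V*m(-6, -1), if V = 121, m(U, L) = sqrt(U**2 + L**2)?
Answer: 121*sqrt(37) ≈ 736.01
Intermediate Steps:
m(U, L) = sqrt(L**2 + U**2)
V*m(-6, -1) = 121*sqrt((-1)**2 + (-6)**2) = 121*sqrt(1 + 36) = 121*sqrt(37)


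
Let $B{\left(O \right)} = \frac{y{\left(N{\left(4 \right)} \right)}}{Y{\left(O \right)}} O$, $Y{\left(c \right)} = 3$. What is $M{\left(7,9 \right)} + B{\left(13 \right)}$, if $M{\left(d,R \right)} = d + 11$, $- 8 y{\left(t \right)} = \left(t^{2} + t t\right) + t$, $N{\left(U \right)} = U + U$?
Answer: $- \frac{167}{3} \approx -55.667$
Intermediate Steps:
$N{\left(U \right)} = 2 U$
$y{\left(t \right)} = - \frac{t^{2}}{4} - \frac{t}{8}$ ($y{\left(t \right)} = - \frac{\left(t^{2} + t t\right) + t}{8} = - \frac{\left(t^{2} + t^{2}\right) + t}{8} = - \frac{2 t^{2} + t}{8} = - \frac{t + 2 t^{2}}{8} = - \frac{t^{2}}{4} - \frac{t}{8}$)
$M{\left(d,R \right)} = 11 + d$
$B{\left(O \right)} = - \frac{17 O}{3}$ ($B{\left(O \right)} = \frac{\left(- \frac{1}{8}\right) 2 \cdot 4 \left(1 + 2 \cdot 2 \cdot 4\right)}{3} O = \left(- \frac{1}{8}\right) 8 \left(1 + 2 \cdot 8\right) \frac{1}{3} O = \left(- \frac{1}{8}\right) 8 \left(1 + 16\right) \frac{1}{3} O = \left(- \frac{1}{8}\right) 8 \cdot 17 \cdot \frac{1}{3} O = \left(-17\right) \frac{1}{3} O = - \frac{17 O}{3}$)
$M{\left(7,9 \right)} + B{\left(13 \right)} = \left(11 + 7\right) - \frac{221}{3} = 18 - \frac{221}{3} = - \frac{167}{3}$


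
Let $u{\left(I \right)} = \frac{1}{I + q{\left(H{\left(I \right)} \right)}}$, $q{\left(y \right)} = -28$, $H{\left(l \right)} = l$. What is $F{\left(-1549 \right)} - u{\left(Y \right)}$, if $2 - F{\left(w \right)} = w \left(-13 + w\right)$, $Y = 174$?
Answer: $- \frac{353252257}{146} \approx -2.4195 \cdot 10^{6}$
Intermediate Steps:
$u{\left(I \right)} = \frac{1}{-28 + I}$ ($u{\left(I \right)} = \frac{1}{I - 28} = \frac{1}{-28 + I}$)
$F{\left(w \right)} = 2 - w \left(-13 + w\right)$
$F{\left(-1549 \right)} - u{\left(Y \right)} = \left(2 - \left(-1549\right)^{2} + 13 \left(-1549\right)\right) - \frac{1}{-28 + 174} = \left(2 - 2399401 - 20137\right) - \frac{1}{146} = -2419536 - \frac{1}{146} = - \frac{353252257}{146}$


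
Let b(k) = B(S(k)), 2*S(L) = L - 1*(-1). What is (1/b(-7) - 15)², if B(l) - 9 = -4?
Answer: 5476/25 ≈ 219.04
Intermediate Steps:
S(L) = ½ + L/2 (S(L) = (L - 1*(-1))/2 = (L + 1)/2 = (1 + L)/2 = ½ + L/2)
B(l) = 5 (B(l) = 9 - 4 = 5)
b(k) = 5
(1/b(-7) - 15)² = (1/5 - 15)² = (⅕ - 15)² = (-74/5)² = 5476/25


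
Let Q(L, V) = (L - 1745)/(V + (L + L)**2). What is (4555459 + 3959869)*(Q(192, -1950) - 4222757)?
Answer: -2616064087973694080/72753 ≈ -3.5958e+13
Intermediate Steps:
Q(L, V) = (-1745 + L)/(V + 4*L**2) (Q(L, V) = (-1745 + L)/(V + (2*L)**2) = (-1745 + L)/(V + 4*L**2))
(4555459 + 3959869)*(Q(192, -1950) - 4222757) = (4555459 + 3959869)*((-1745 + 192)/(-1950 + 4*192**2) - 4222757) = 8515328*(-1553/(-1950 + 4*36864) - 4222757) = 8515328*(-1553/(-1950 + 147456) - 4222757) = 8515328*(-1553/145506 - 4222757) = 8515328*(-614436481595/145506) = -2616064087973694080/72753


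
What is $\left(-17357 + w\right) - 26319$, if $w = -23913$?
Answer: $-67589$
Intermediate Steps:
$\left(-17357 + w\right) - 26319 = \left(-17357 - 23913\right) - 26319 = -41270 - 26319 = -67589$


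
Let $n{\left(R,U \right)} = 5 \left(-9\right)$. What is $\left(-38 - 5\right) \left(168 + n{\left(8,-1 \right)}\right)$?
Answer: $-5289$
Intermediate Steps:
$n{\left(R,U \right)} = -45$
$\left(-38 - 5\right) \left(168 + n{\left(8,-1 \right)}\right) = \left(-38 - 5\right) \left(168 - 45\right) = \left(-43\right) 123 = -5289$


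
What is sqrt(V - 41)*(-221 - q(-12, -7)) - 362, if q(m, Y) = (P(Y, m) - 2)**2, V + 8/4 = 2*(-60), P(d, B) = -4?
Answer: -362 - 257*I*sqrt(163) ≈ -362.0 - 3281.2*I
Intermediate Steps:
V = -122 (V = -2 + 2*(-60) = -2 - 120 = -122)
q(m, Y) = 36 (q(m, Y) = (-4 - 2)**2 = (-6)**2 = 36)
sqrt(V - 41)*(-221 - q(-12, -7)) - 362 = sqrt(-122 - 41)*(-221 - 1*36) - 362 = sqrt(-163)*(-221 - 36) - 362 = (I*sqrt(163))*(-257) - 362 = -257*I*sqrt(163) - 362 = -362 - 257*I*sqrt(163)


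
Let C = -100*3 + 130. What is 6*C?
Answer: -1020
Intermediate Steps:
C = -170 (C = -300 + 130 = -170)
6*C = 6*(-170) = -1020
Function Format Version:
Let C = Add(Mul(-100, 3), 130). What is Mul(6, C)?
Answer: -1020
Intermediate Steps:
C = -170 (C = Add(-300, 130) = -170)
Mul(6, C) = Mul(6, -170) = -1020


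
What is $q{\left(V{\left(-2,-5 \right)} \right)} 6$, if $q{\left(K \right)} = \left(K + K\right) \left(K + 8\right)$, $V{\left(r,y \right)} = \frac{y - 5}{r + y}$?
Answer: $\frac{7920}{49} \approx 161.63$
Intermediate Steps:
$V{\left(r,y \right)} = \frac{-5 + y}{r + y}$
$q{\left(K \right)} = 2 K \left(8 + K\right)$
$q{\left(V{\left(-2,-5 \right)} \right)} 6 = 2 \frac{-5 - 5}{-2 - 5} \left(8 + \frac{-5 - 5}{-2 - 5}\right) 6 = 2 \frac{1}{-7} \left(-10\right) \left(8 + \frac{1}{-7} \left(-10\right)\right) 6 = 2 \left(\left(- \frac{1}{7}\right) \left(-10\right)\right) \left(8 - - \frac{10}{7}\right) 6 = 2 \cdot \frac{10}{7} \left(8 + \frac{10}{7}\right) 6 = 2 \cdot \frac{10}{7} \cdot \frac{66}{7} \cdot 6 = \frac{1320}{49} \cdot 6 = \frac{7920}{49}$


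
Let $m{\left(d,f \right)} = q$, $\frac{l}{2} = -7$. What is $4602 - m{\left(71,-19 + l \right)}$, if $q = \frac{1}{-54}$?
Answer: $\frac{248509}{54} \approx 4602.0$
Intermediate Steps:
$l = -14$ ($l = 2 \left(-7\right) = -14$)
$q = - \frac{1}{54} \approx -0.018519$
$m{\left(d,f \right)} = - \frac{1}{54}$
$4602 - m{\left(71,-19 + l \right)} = 4602 - - \frac{1}{54} = 4602 + \frac{1}{54} = \frac{248509}{54}$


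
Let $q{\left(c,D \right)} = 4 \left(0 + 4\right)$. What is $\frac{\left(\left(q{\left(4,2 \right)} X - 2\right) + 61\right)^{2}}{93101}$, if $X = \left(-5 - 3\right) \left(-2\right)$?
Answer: $\frac{99225}{93101} \approx 1.0658$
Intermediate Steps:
$X = 16$ ($X = \left(-8\right) \left(-2\right) = 16$)
$q{\left(c,D \right)} = 16$ ($q{\left(c,D \right)} = 4 \cdot 4 = 16$)
$\frac{\left(\left(q{\left(4,2 \right)} X - 2\right) + 61\right)^{2}}{93101} = \frac{\left(\left(16 \cdot 16 - 2\right) + 61\right)^{2}}{93101} = \left(\left(256 - 2\right) + 61\right)^{2} \cdot \frac{1}{93101} = \left(254 + 61\right)^{2} \cdot \frac{1}{93101} = 315^{2} \cdot \frac{1}{93101} = 99225 \cdot \frac{1}{93101} = \frac{99225}{93101}$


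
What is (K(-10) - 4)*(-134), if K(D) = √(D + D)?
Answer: 536 - 268*I*√5 ≈ 536.0 - 599.27*I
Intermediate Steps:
K(D) = √2*√D (K(D) = √(2*D) = √2*√D)
(K(-10) - 4)*(-134) = (√2*√(-10) - 4)*(-134) = (√2*(I*√10) - 4)*(-134) = (2*I*√5 - 4)*(-134) = (-4 + 2*I*√5)*(-134) = 536 - 268*I*√5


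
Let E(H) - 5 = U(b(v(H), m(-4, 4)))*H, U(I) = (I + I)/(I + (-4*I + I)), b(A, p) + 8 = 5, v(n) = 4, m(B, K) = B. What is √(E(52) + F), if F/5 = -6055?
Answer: I*√30322 ≈ 174.13*I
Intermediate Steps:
F = -30275 (F = 5*(-6055) = -30275)
b(A, p) = -3 (b(A, p) = -8 + 5 = -3)
U(I) = -1 (U(I) = (2*I)/(I - 3*I) = (2*I)/((-2*I)) = (2*I)*(-1/(2*I)) = -1)
E(H) = 5 - H
√(E(52) + F) = √((5 - 1*52) - 30275) = √((5 - 52) - 30275) = √(-47 - 30275) = √(-30322) = I*√30322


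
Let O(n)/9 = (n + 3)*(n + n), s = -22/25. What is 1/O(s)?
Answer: -625/20988 ≈ -0.029779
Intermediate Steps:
s = -22/25 (s = -22*1/25 = -22/25 ≈ -0.88000)
O(n) = 18*n*(3 + n) (O(n) = 9*((n + 3)*(n + n)) = 9*((3 + n)*(2*n)) = 9*(2*n*(3 + n)) = 18*n*(3 + n))
1/O(s) = 1/(18*(-22/25)*(3 - 22/25)) = 1/(18*(-22/25)*(53/25)) = 1/(-20988/625) = -625/20988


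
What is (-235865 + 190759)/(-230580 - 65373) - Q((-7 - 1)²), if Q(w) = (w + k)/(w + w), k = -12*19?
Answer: 13577465/9470496 ≈ 1.4337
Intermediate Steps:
k = -228
Q(w) = (-228 + w)/(2*w) (Q(w) = (w - 228)/(w + w) = (-228 + w)/((2*w)) = (-228 + w)*(1/(2*w)) = (-228 + w)/(2*w))
(-235865 + 190759)/(-230580 - 65373) - Q((-7 - 1)²) = (-235865 + 190759)/(-230580 - 65373) - (-228 + (-7 - 1)²)/(2*((-7 - 1)²)) = -45106/(-295953) - (-228 + (-8)²)/(2*((-8)²)) = -45106*(-1/295953) - (-228 + 64)/(2*64) = 45106/295953 - (-164)/(2*64) = 45106/295953 - 1*(-41/32) = 45106/295953 + 41/32 = 13577465/9470496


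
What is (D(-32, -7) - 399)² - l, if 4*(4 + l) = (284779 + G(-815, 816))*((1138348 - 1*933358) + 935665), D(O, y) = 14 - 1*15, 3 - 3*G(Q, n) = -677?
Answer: -975277496087/12 ≈ -8.1273e+10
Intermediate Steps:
G(Q, n) = 680/3 (G(Q, n) = 1 - ⅓*(-677) = 1 + 677/3 = 680/3)
D(O, y) = -1 (D(O, y) = 14 - 15 = -1)
l = 975279416087/12 (l = -4 + ((284779 + 680/3)*((1138348 - 1*933358) + 935665))/4 = -4 + (855017*((1138348 - 933358) + 935665)/3)/4 = -4 + (855017*(204990 + 935665)/3)/4 = -4 + ((855017/3)*1140655)/4 = -4 + (¼)*(975279416135/3) = -4 + 975279416135/12 = 975279416087/12 ≈ 8.1273e+10)
(D(-32, -7) - 399)² - l = (-1 - 399)² - 1*975279416087/12 = (-400)² - 975279416087/12 = 160000 - 975279416087/12 = -975277496087/12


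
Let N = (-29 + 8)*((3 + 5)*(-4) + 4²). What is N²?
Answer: 112896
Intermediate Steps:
N = 336 (N = -21*(8*(-4) + 16) = -21*(-32 + 16) = -21*(-16) = 336)
N² = 336² = 112896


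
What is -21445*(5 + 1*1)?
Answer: -128670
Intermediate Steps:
-21445*(5 + 1*1) = -21445*(5 + 1) = -21445*6 = -128670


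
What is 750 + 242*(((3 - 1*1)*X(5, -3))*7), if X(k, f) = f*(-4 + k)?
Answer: -9414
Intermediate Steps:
750 + 242*(((3 - 1*1)*X(5, -3))*7) = 750 + 242*(((3 - 1*1)*(-3*(-4 + 5)))*7) = 750 + 242*(((3 - 1)*(-3*1))*7) = 750 + 242*((2*(-3))*7) = 750 + 242*(-6*7) = 750 + 242*(-42) = 750 - 10164 = -9414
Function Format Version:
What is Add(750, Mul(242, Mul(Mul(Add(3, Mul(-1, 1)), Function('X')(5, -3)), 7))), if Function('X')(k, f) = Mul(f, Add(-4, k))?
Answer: -9414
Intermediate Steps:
Add(750, Mul(242, Mul(Mul(Add(3, Mul(-1, 1)), Function('X')(5, -3)), 7))) = Add(750, Mul(242, Mul(Mul(Add(3, Mul(-1, 1)), Mul(-3, Add(-4, 5))), 7))) = Add(750, Mul(242, Mul(Mul(Add(3, -1), Mul(-3, 1)), 7))) = Add(750, Mul(242, Mul(Mul(2, -3), 7))) = Add(750, Mul(242, Mul(-6, 7))) = Add(750, Mul(242, -42)) = Add(750, -10164) = -9414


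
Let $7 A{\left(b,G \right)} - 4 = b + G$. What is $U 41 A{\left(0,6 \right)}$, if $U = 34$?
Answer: $\frac{13940}{7} \approx 1991.4$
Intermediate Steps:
$A{\left(b,G \right)} = \frac{4}{7} + \frac{G}{7} + \frac{b}{7}$ ($A{\left(b,G \right)} = \frac{4}{7} + \frac{b + G}{7} = \frac{4}{7} + \frac{G + b}{7} = \frac{4}{7} + \left(\frac{G}{7} + \frac{b}{7}\right) = \frac{4}{7} + \frac{G}{7} + \frac{b}{7}$)
$U 41 A{\left(0,6 \right)} = 34 \cdot 41 \left(\frac{4}{7} + \frac{1}{7} \cdot 6 + \frac{1}{7} \cdot 0\right) = 1394 \left(\frac{4}{7} + \frac{6}{7} + 0\right) = 1394 \cdot \frac{10}{7} = \frac{13940}{7}$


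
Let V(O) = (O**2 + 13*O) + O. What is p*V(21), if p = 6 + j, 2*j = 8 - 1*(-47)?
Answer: 49245/2 ≈ 24623.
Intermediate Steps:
j = 55/2 (j = (8 - 1*(-47))/2 = (8 + 47)/2 = (1/2)*55 = 55/2 ≈ 27.500)
p = 67/2 (p = 6 + 55/2 = 67/2 ≈ 33.500)
V(O) = O**2 + 14*O
p*V(21) = 67*(21*(14 + 21))/2 = 67*(21*35)/2 = (67/2)*735 = 49245/2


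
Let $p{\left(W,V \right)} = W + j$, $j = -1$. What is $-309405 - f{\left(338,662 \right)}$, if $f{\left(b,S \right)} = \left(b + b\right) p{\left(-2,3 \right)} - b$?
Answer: $-307039$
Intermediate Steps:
$p{\left(W,V \right)} = -1 + W$ ($p{\left(W,V \right)} = W - 1 = -1 + W$)
$f{\left(b,S \right)} = - 7 b$ ($f{\left(b,S \right)} = \left(b + b\right) \left(-1 - 2\right) - b = 2 b \left(-3\right) - b = - 6 b - b = - 7 b$)
$-309405 - f{\left(338,662 \right)} = -309405 - \left(-7\right) 338 = -309405 - -2366 = -309405 + 2366 = -307039$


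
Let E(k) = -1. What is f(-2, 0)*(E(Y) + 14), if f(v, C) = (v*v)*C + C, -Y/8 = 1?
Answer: 0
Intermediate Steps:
Y = -8 (Y = -8*1 = -8)
f(v, C) = C + C*v**2 (f(v, C) = v**2*C + C = C*v**2 + C = C + C*v**2)
f(-2, 0)*(E(Y) + 14) = (0*(1 + (-2)**2))*(-1 + 14) = (0*(1 + 4))*13 = (0*5)*13 = 0*13 = 0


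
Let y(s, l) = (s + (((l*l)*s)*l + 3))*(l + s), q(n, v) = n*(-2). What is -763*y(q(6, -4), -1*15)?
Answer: 834155091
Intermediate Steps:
q(n, v) = -2*n
y(s, l) = (l + s)*(3 + s + s*l³) (y(s, l) = (s + ((l²*s)*l + 3))*(l + s) = (s + ((s*l²)*l + 3))*(l + s) = (s + (s*l³ + 3))*(l + s) = (s + (3 + s*l³))*(l + s) = (3 + s + s*l³)*(l + s) = (l + s)*(3 + s + s*l³))
-763*y(q(6, -4), -1*15) = -763*((-2*6)² + 3*(-1*15) + 3*(-2*6) + (-1*15)*(-2*6) + (-2*6)*(-1*15)⁴ + (-1*15)³*(-2*6)²) = -763*((-12)² + 3*(-15) + 3*(-12) - 15*(-12) - 12*(-15)⁴ + (-15)³*(-12)²) = -763*(144 - 45 - 36 + 180 - 12*50625 - 3375*144) = -763*(144 - 45 - 36 + 180 - 607500 - 486000) = -763*(-1093257) = 834155091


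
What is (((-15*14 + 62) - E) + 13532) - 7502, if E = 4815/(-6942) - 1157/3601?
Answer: 3770883127/640978 ≈ 5883.0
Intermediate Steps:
E = -650531/640978 (E = 4815*(-1/6942) - 1157*1/3601 = -1605/2314 - 89/277 = -650531/640978 ≈ -1.0149)
(((-15*14 + 62) - E) + 13532) - 7502 = (((-15*14 + 62) - 1*(-650531/640978)) + 13532) - 7502 = (((-210 + 62) + 650531/640978) + 13532) - 7502 = ((-148 + 650531/640978) + 13532) - 7502 = (-94214213/640978 + 13532) - 7502 = 8579500083/640978 - 7502 = 3770883127/640978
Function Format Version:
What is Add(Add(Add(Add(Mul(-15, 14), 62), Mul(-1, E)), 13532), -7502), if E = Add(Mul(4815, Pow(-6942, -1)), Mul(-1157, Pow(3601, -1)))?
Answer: Rational(3770883127, 640978) ≈ 5883.0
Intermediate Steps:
E = Rational(-650531, 640978) (E = Add(Mul(4815, Rational(-1, 6942)), Mul(-1157, Rational(1, 3601))) = Add(Rational(-1605, 2314), Rational(-89, 277)) = Rational(-650531, 640978) ≈ -1.0149)
Add(Add(Add(Add(Mul(-15, 14), 62), Mul(-1, E)), 13532), -7502) = Add(Add(Add(Add(Mul(-15, 14), 62), Mul(-1, Rational(-650531, 640978))), 13532), -7502) = Add(Add(Add(Add(-210, 62), Rational(650531, 640978)), 13532), -7502) = Add(Add(Add(-148, Rational(650531, 640978)), 13532), -7502) = Add(Add(Rational(-94214213, 640978), 13532), -7502) = Add(Rational(8579500083, 640978), -7502) = Rational(3770883127, 640978)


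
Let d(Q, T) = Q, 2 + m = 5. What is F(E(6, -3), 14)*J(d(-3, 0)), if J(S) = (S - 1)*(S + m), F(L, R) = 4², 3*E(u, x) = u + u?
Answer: 0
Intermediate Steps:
m = 3 (m = -2 + 5 = 3)
E(u, x) = 2*u/3 (E(u, x) = (u + u)/3 = (2*u)/3 = 2*u/3)
F(L, R) = 16
J(S) = (-1 + S)*(3 + S) (J(S) = (S - 1)*(S + 3) = (-1 + S)*(3 + S))
F(E(6, -3), 14)*J(d(-3, 0)) = 16*(-3 + (-3)² + 2*(-3)) = 16*(-3 + 9 - 6) = 16*0 = 0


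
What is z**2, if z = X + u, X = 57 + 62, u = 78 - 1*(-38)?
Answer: 55225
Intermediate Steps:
u = 116 (u = 78 + 38 = 116)
X = 119
z = 235 (z = 119 + 116 = 235)
z**2 = 235**2 = 55225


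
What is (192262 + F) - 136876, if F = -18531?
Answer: 36855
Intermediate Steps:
(192262 + F) - 136876 = (192262 - 18531) - 136876 = 173731 - 136876 = 36855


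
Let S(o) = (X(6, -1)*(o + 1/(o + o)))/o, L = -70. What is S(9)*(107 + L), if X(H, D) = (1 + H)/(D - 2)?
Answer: -42217/486 ≈ -86.866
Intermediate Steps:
X(H, D) = (1 + H)/(-2 + D)
S(o) = (-7*o/3 - 7/(6*o))/o (S(o) = (((1 + 6)/(-2 - 1))*(o + 1/(o + o)))/o = ((7/(-3))*(o + 1/(2*o)))/o = ((-⅓*7)*(o + 1/(2*o)))/o = (-7*(o + 1/(2*o))/3)/o = (-7*o/3 - 7/(6*o))/o)
S(9)*(107 + L) = (-7/3 - 7/6/9²)*(107 - 70) = (-7/3 - 7/6*1/81)*37 = (-7/3 - 7/486)*37 = -1141/486*37 = -42217/486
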